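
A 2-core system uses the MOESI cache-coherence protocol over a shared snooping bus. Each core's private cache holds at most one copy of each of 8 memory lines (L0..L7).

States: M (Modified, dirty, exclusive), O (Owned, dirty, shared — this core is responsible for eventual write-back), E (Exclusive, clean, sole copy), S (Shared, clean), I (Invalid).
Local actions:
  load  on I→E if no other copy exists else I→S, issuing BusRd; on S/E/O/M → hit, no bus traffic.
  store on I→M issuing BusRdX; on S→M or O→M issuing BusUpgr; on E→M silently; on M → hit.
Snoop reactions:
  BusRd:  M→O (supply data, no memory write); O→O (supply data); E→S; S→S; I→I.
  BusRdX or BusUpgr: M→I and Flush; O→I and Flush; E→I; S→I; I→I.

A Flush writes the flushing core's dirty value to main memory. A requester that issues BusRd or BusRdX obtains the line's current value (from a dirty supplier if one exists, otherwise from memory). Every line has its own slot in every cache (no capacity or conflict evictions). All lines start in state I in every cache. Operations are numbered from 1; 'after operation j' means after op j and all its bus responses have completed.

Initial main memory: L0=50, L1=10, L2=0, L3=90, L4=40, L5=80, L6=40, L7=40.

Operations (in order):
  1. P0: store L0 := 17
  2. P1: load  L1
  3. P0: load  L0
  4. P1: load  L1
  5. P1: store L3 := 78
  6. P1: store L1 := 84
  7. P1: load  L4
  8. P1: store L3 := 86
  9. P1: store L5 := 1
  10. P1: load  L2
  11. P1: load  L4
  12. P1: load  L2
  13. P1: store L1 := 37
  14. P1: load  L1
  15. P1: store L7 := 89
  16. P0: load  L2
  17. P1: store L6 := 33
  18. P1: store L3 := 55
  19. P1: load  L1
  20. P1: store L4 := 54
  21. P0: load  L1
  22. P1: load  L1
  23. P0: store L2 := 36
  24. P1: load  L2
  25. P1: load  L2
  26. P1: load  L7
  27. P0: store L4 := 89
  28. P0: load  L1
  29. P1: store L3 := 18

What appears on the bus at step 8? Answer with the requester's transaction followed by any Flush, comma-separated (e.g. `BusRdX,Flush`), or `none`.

step 1: P0: store L0 := 17  ⟶  MI  (L0)  txn=BusRdX  M[L0]=50
step 2: P1: load  L1  ⟶  IE  (L1)  txn=BusRd  M[L1]=10
step 3: P0: load  L0  ⟶  MI  (L0)  txn=∅  M[L0]=50
step 4: P1: load  L1  ⟶  IE  (L1)  txn=∅  M[L1]=10
step 5: P1: store L3 := 78  ⟶  IM  (L3)  txn=BusRdX  M[L3]=90
step 6: P1: store L1 := 84  ⟶  IM  (L1)  txn=∅  M[L1]=10
step 7: P1: load  L4  ⟶  IE  (L4)  txn=BusRd  M[L4]=40
step 8: P1: store L3 := 86  ⟶  IM  (L3)  txn=∅  M[L3]=90
step 9: P1: store L5 := 1  ⟶  IM  (L5)  txn=BusRdX  M[L5]=80
step 10: P1: load  L2  ⟶  IE  (L2)  txn=BusRd  M[L2]=0
step 11: P1: load  L4  ⟶  IE  (L4)  txn=∅  M[L4]=40
step 12: P1: load  L2  ⟶  IE  (L2)  txn=∅  M[L2]=0
step 13: P1: store L1 := 37  ⟶  IM  (L1)  txn=∅  M[L1]=10
step 14: P1: load  L1  ⟶  IM  (L1)  txn=∅  M[L1]=10
step 15: P1: store L7 := 89  ⟶  IM  (L7)  txn=BusRdX  M[L7]=40
step 16: P0: load  L2  ⟶  SS  (L2)  txn=BusRd  M[L2]=0
step 17: P1: store L6 := 33  ⟶  IM  (L6)  txn=BusRdX  M[L6]=40
step 18: P1: store L3 := 55  ⟶  IM  (L3)  txn=∅  M[L3]=90
step 19: P1: load  L1  ⟶  IM  (L1)  txn=∅  M[L1]=10
step 20: P1: store L4 := 54  ⟶  IM  (L4)  txn=∅  M[L4]=40
step 21: P0: load  L1  ⟶  SO  (L1)  txn=BusRd  M[L1]=10
step 22: P1: load  L1  ⟶  SO  (L1)  txn=∅  M[L1]=10
step 23: P0: store L2 := 36  ⟶  MI  (L2)  txn=BusUpgr  M[L2]=0
step 24: P1: load  L2  ⟶  OS  (L2)  txn=BusRd  M[L2]=0
step 25: P1: load  L2  ⟶  OS  (L2)  txn=∅  M[L2]=0
step 26: P1: load  L7  ⟶  IM  (L7)  txn=∅  M[L7]=40
step 27: P0: store L4 := 89  ⟶  MI  (L4)  txn=BusRdX+Flush  M[L4]=54
step 28: P0: load  L1  ⟶  SO  (L1)  txn=∅  M[L1]=10
step 29: P1: store L3 := 18  ⟶  IM  (L3)  txn=∅  M[L3]=90

bus = none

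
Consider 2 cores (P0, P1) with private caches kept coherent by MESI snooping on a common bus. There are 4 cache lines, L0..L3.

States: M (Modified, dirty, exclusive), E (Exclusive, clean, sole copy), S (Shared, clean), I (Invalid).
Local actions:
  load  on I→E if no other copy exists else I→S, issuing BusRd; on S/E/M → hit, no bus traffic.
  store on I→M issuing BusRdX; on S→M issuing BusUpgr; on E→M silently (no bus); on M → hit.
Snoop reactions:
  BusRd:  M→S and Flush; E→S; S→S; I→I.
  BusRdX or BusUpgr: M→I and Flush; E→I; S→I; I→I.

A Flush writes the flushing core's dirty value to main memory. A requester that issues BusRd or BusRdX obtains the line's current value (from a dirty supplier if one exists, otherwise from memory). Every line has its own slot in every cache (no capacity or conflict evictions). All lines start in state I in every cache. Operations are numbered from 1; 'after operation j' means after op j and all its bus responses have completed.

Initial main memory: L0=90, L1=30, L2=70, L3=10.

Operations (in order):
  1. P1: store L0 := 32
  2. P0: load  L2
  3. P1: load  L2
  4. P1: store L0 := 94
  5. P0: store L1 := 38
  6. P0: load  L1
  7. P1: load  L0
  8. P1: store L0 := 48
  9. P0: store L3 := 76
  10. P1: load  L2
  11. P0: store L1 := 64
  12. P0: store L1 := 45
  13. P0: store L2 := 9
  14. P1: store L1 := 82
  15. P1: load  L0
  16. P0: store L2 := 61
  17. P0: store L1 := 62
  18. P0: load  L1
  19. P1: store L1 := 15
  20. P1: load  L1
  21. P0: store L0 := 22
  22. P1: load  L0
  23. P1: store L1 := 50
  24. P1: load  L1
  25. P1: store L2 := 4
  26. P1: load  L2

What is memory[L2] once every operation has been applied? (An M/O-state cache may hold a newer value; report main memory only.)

memory[L2] = 61

  op1 P1: store L0 := 32 → I/M on L0; bus BusRdX; mem=90
  op2 P0: load  L2 → E/I on L2; bus BusRd; mem=70
  op3 P1: load  L2 → S/S on L2; bus BusRd; mem=70
  op4 P1: store L0 := 94 → I/M on L0; bus (none); mem=90
  op5 P0: store L1 := 38 → M/I on L1; bus BusRdX; mem=30
  op6 P0: load  L1 → M/I on L1; bus (none); mem=30
  op7 P1: load  L0 → I/M on L0; bus (none); mem=90
  op8 P1: store L0 := 48 → I/M on L0; bus (none); mem=90
  op9 P0: store L3 := 76 → M/I on L3; bus BusRdX; mem=10
  op10 P1: load  L2 → S/S on L2; bus (none); mem=70
  op11 P0: store L1 := 64 → M/I on L1; bus (none); mem=30
  op12 P0: store L1 := 45 → M/I on L1; bus (none); mem=30
  op13 P0: store L2 := 9 → M/I on L2; bus BusUpgr; mem=70
  op14 P1: store L1 := 82 → I/M on L1; bus BusRdX Flush; mem=45
  op15 P1: load  L0 → I/M on L0; bus (none); mem=90
  op16 P0: store L2 := 61 → M/I on L2; bus (none); mem=70
  op17 P0: store L1 := 62 → M/I on L1; bus BusRdX Flush; mem=82
  op18 P0: load  L1 → M/I on L1; bus (none); mem=82
  op19 P1: store L1 := 15 → I/M on L1; bus BusRdX Flush; mem=62
  op20 P1: load  L1 → I/M on L1; bus (none); mem=62
  op21 P0: store L0 := 22 → M/I on L0; bus BusRdX Flush; mem=48
  op22 P1: load  L0 → S/S on L0; bus BusRd Flush; mem=22
  op23 P1: store L1 := 50 → I/M on L1; bus (none); mem=62
  op24 P1: load  L1 → I/M on L1; bus (none); mem=62
  op25 P1: store L2 := 4 → I/M on L2; bus BusRdX Flush; mem=61
  op26 P1: load  L2 → I/M on L2; bus (none); mem=61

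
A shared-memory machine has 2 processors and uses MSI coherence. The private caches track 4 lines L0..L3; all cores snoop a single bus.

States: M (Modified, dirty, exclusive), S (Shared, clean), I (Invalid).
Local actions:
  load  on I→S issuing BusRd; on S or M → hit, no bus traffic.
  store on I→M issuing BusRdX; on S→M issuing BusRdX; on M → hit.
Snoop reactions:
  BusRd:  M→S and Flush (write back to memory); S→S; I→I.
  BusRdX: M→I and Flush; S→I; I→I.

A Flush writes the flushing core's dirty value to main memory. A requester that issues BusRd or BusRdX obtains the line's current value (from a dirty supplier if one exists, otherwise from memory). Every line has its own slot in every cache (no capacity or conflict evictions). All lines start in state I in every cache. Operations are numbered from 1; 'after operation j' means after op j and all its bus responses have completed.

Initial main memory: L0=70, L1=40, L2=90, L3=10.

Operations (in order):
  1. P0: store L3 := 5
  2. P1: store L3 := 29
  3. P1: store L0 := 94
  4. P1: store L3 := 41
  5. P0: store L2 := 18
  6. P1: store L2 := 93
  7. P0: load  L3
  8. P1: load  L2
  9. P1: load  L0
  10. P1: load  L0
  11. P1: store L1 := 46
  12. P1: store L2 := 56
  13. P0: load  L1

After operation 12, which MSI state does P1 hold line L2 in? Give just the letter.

1. P0: store L3 := 5  bus=[BusRdX]  L3: P0=M P1=I  mem[L3]=10
2. P1: store L3 := 29  bus=[BusRdX,Flush]  L3: P0=I P1=M  mem[L3]=5
3. P1: store L0 := 94  bus=[BusRdX]  L0: P0=I P1=M  mem[L0]=70
4. P1: store L3 := 41  bus=[-]  L3: P0=I P1=M  mem[L3]=5
5. P0: store L2 := 18  bus=[BusRdX]  L2: P0=M P1=I  mem[L2]=90
6. P1: store L2 := 93  bus=[BusRdX,Flush]  L2: P0=I P1=M  mem[L2]=18
7. P0: load  L3  bus=[BusRd,Flush]  L3: P0=S P1=S  mem[L3]=41
8. P1: load  L2  bus=[-]  L2: P0=I P1=M  mem[L2]=18
9. P1: load  L0  bus=[-]  L0: P0=I P1=M  mem[L0]=70
10. P1: load  L0  bus=[-]  L0: P0=I P1=M  mem[L0]=70
11. P1: store L1 := 46  bus=[BusRdX]  L1: P0=I P1=M  mem[L1]=40
12. P1: store L2 := 56  bus=[-]  L2: P0=I P1=M  mem[L2]=18
13. P0: load  L1  bus=[BusRd,Flush]  L1: P0=S P1=S  mem[L1]=46

state = M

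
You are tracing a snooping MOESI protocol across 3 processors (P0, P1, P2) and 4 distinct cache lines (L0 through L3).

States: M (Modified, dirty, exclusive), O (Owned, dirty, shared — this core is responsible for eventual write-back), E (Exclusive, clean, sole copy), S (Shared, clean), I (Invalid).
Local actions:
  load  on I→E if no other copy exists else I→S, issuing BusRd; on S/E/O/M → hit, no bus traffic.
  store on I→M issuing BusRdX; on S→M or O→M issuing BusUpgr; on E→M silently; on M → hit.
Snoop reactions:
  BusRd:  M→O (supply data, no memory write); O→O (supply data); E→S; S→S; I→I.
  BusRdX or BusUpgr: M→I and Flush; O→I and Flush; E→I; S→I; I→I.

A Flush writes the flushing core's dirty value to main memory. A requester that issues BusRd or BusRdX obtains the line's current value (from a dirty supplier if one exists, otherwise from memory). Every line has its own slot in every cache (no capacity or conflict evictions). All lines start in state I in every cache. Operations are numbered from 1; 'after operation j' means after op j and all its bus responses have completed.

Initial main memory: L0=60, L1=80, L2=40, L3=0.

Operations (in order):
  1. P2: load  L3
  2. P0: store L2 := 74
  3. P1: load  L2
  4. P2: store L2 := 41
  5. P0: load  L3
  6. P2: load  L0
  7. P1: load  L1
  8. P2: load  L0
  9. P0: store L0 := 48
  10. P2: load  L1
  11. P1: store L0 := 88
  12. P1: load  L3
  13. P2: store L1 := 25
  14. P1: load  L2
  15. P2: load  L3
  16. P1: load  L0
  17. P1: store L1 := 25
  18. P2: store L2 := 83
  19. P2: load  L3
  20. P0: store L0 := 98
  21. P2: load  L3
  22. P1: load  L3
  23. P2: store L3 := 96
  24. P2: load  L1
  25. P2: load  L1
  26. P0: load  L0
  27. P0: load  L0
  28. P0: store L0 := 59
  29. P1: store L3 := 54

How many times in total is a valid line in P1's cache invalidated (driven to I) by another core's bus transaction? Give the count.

invalidations = 5

  op1 P2: load  L3 → I/I/E on L3; bus BusRd; mem=0
  op2 P0: store L2 := 74 → M/I/I on L2; bus BusRdX; mem=40
  op3 P1: load  L2 → O/S/I on L2; bus BusRd; mem=40
  op4 P2: store L2 := 41 → I/I/M on L2; bus BusRdX Flush; mem=74
  op5 P0: load  L3 → S/I/S on L3; bus BusRd; mem=0
  op6 P2: load  L0 → I/I/E on L0; bus BusRd; mem=60
  op7 P1: load  L1 → I/E/I on L1; bus BusRd; mem=80
  op8 P2: load  L0 → I/I/E on L0; bus (none); mem=60
  op9 P0: store L0 := 48 → M/I/I on L0; bus BusRdX; mem=60
  op10 P2: load  L1 → I/S/S on L1; bus BusRd; mem=80
  op11 P1: store L0 := 88 → I/M/I on L0; bus BusRdX Flush; mem=48
  op12 P1: load  L3 → S/S/S on L3; bus BusRd; mem=0
  op13 P2: store L1 := 25 → I/I/M on L1; bus BusUpgr; mem=80
  op14 P1: load  L2 → I/S/O on L2; bus BusRd; mem=74
  op15 P2: load  L3 → S/S/S on L3; bus (none); mem=0
  op16 P1: load  L0 → I/M/I on L0; bus (none); mem=48
  op17 P1: store L1 := 25 → I/M/I on L1; bus BusRdX Flush; mem=25
  op18 P2: store L2 := 83 → I/I/M on L2; bus BusUpgr; mem=74
  op19 P2: load  L3 → S/S/S on L3; bus (none); mem=0
  op20 P0: store L0 := 98 → M/I/I on L0; bus BusRdX Flush; mem=88
  op21 P2: load  L3 → S/S/S on L3; bus (none); mem=0
  op22 P1: load  L3 → S/S/S on L3; bus (none); mem=0
  op23 P2: store L3 := 96 → I/I/M on L3; bus BusUpgr; mem=0
  op24 P2: load  L1 → I/O/S on L1; bus BusRd; mem=25
  op25 P2: load  L1 → I/O/S on L1; bus (none); mem=25
  op26 P0: load  L0 → M/I/I on L0; bus (none); mem=88
  op27 P0: load  L0 → M/I/I on L0; bus (none); mem=88
  op28 P0: store L0 := 59 → M/I/I on L0; bus (none); mem=88
  op29 P1: store L3 := 54 → I/M/I on L3; bus BusRdX Flush; mem=96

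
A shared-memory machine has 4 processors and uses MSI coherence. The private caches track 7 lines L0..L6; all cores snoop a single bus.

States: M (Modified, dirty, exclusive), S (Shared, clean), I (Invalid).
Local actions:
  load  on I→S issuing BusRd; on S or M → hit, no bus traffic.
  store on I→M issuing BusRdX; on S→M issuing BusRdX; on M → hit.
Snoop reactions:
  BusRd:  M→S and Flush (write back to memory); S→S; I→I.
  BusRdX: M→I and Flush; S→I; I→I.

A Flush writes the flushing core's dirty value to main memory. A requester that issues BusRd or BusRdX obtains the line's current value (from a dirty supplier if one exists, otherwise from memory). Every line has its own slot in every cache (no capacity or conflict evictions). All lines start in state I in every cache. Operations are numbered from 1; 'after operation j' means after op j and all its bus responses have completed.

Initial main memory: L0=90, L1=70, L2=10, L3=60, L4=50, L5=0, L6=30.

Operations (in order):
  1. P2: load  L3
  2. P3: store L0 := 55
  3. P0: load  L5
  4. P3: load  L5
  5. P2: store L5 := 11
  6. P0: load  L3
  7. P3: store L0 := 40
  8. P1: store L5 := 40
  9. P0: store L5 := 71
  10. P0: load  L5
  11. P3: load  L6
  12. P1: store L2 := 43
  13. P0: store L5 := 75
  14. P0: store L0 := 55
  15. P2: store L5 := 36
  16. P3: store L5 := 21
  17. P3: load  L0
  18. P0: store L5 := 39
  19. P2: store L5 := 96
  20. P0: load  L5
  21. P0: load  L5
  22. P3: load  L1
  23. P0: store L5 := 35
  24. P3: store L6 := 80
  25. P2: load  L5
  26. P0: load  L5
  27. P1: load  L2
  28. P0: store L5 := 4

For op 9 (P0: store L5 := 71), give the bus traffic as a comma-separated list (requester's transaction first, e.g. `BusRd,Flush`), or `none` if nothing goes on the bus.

step 1: P2: load  L3  ⟶  IISI  (L3)  txn=BusRd  M[L3]=60
step 2: P3: store L0 := 55  ⟶  IIIM  (L0)  txn=BusRdX  M[L0]=90
step 3: P0: load  L5  ⟶  SIII  (L5)  txn=BusRd  M[L5]=0
step 4: P3: load  L5  ⟶  SIIS  (L5)  txn=BusRd  M[L5]=0
step 5: P2: store L5 := 11  ⟶  IIMI  (L5)  txn=BusRdX  M[L5]=0
step 6: P0: load  L3  ⟶  SISI  (L3)  txn=BusRd  M[L3]=60
step 7: P3: store L0 := 40  ⟶  IIIM  (L0)  txn=∅  M[L0]=90
step 8: P1: store L5 := 40  ⟶  IMII  (L5)  txn=BusRdX+Flush  M[L5]=11
step 9: P0: store L5 := 71  ⟶  MIII  (L5)  txn=BusRdX+Flush  M[L5]=40
step 10: P0: load  L5  ⟶  MIII  (L5)  txn=∅  M[L5]=40
step 11: P3: load  L6  ⟶  IIIS  (L6)  txn=BusRd  M[L6]=30
step 12: P1: store L2 := 43  ⟶  IMII  (L2)  txn=BusRdX  M[L2]=10
step 13: P0: store L5 := 75  ⟶  MIII  (L5)  txn=∅  M[L5]=40
step 14: P0: store L0 := 55  ⟶  MIII  (L0)  txn=BusRdX+Flush  M[L0]=40
step 15: P2: store L5 := 36  ⟶  IIMI  (L5)  txn=BusRdX+Flush  M[L5]=75
step 16: P3: store L5 := 21  ⟶  IIIM  (L5)  txn=BusRdX+Flush  M[L5]=36
step 17: P3: load  L0  ⟶  SIIS  (L0)  txn=BusRd+Flush  M[L0]=55
step 18: P0: store L5 := 39  ⟶  MIII  (L5)  txn=BusRdX+Flush  M[L5]=21
step 19: P2: store L5 := 96  ⟶  IIMI  (L5)  txn=BusRdX+Flush  M[L5]=39
step 20: P0: load  L5  ⟶  SISI  (L5)  txn=BusRd+Flush  M[L5]=96
step 21: P0: load  L5  ⟶  SISI  (L5)  txn=∅  M[L5]=96
step 22: P3: load  L1  ⟶  IIIS  (L1)  txn=BusRd  M[L1]=70
step 23: P0: store L5 := 35  ⟶  MIII  (L5)  txn=BusRdX  M[L5]=96
step 24: P3: store L6 := 80  ⟶  IIIM  (L6)  txn=BusRdX  M[L6]=30
step 25: P2: load  L5  ⟶  SISI  (L5)  txn=BusRd+Flush  M[L5]=35
step 26: P0: load  L5  ⟶  SISI  (L5)  txn=∅  M[L5]=35
step 27: P1: load  L2  ⟶  IMII  (L2)  txn=∅  M[L2]=10
step 28: P0: store L5 := 4  ⟶  MIII  (L5)  txn=BusRdX  M[L5]=35

bus = BusRdX,Flush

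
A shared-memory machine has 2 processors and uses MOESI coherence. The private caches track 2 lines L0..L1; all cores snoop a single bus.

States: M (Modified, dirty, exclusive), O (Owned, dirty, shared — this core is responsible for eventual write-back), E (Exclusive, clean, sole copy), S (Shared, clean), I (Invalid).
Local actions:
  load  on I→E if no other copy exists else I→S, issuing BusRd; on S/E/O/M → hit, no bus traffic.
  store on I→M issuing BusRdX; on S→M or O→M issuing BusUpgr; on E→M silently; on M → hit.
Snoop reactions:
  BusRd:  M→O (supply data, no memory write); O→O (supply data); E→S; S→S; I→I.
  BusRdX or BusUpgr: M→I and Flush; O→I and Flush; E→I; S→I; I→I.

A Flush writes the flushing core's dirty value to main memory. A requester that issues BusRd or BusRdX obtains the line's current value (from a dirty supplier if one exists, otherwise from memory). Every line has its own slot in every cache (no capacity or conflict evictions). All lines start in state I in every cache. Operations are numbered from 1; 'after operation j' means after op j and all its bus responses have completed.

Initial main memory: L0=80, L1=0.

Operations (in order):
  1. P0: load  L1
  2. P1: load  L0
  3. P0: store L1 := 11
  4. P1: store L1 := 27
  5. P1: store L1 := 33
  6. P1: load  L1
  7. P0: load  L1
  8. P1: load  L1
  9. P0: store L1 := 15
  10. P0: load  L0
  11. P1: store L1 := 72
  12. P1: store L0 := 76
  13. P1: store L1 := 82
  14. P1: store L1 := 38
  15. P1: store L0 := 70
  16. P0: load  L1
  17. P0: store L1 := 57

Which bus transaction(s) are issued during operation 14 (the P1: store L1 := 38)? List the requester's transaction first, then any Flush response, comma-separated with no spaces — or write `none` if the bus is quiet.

[1] P0: load  L1 | P0:E(0), P1:I | bus: BusRd
[2] P1: load  L0 | P0:I, P1:E(80) | bus: BusRd
[3] P0: store L1 := 11 | P0:M(11), P1:I | bus: none
[4] P1: store L1 := 27 | P0:I, P1:M(27) | bus: BusRdX,Flush
[5] P1: store L1 := 33 | P0:I, P1:M(33) | bus: none
[6] P1: load  L1 | P0:I, P1:M(33) | bus: none
[7] P0: load  L1 | P0:S(33), P1:O(33) | bus: BusRd
[8] P1: load  L1 | P0:S(33), P1:O(33) | bus: none
[9] P0: store L1 := 15 | P0:M(15), P1:I | bus: BusUpgr,Flush
[10] P0: load  L0 | P0:S(80), P1:S(80) | bus: BusRd
[11] P1: store L1 := 72 | P0:I, P1:M(72) | bus: BusRdX,Flush
[12] P1: store L0 := 76 | P0:I, P1:M(76) | bus: BusUpgr
[13] P1: store L1 := 82 | P0:I, P1:M(82) | bus: none
[14] P1: store L1 := 38 | P0:I, P1:M(38) | bus: none
[15] P1: store L0 := 70 | P0:I, P1:M(70) | bus: none
[16] P0: load  L1 | P0:S(38), P1:O(38) | bus: BusRd
[17] P0: store L1 := 57 | P0:M(57), P1:I | bus: BusUpgr,Flush

bus = none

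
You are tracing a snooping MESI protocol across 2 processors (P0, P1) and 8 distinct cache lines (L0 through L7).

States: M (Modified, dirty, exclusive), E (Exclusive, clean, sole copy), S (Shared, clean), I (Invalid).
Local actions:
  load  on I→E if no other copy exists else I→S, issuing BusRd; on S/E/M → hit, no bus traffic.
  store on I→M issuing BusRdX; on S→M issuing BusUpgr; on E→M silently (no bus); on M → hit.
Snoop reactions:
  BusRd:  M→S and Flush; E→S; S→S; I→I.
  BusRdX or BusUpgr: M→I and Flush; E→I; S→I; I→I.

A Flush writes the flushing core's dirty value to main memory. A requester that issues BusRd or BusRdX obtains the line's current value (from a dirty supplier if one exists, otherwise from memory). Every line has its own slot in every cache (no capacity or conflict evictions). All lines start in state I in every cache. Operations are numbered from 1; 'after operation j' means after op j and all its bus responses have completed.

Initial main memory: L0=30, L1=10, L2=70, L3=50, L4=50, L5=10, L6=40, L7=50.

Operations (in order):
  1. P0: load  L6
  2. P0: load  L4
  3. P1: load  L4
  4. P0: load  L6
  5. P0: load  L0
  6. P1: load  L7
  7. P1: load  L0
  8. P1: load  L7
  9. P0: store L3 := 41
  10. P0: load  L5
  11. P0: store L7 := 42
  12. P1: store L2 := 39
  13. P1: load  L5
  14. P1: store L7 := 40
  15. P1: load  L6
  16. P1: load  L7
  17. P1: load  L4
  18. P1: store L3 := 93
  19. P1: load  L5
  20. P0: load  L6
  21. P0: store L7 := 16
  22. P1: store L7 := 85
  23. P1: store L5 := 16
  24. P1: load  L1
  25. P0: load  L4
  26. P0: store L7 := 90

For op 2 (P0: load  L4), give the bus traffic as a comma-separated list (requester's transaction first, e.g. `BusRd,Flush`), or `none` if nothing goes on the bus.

[1] P0: load  L6 | P0:E(40), P1:I | bus: BusRd
[2] P0: load  L4 | P0:E(50), P1:I | bus: BusRd
[3] P1: load  L4 | P0:S(50), P1:S(50) | bus: BusRd
[4] P0: load  L6 | P0:E(40), P1:I | bus: none
[5] P0: load  L0 | P0:E(30), P1:I | bus: BusRd
[6] P1: load  L7 | P0:I, P1:E(50) | bus: BusRd
[7] P1: load  L0 | P0:S(30), P1:S(30) | bus: BusRd
[8] P1: load  L7 | P0:I, P1:E(50) | bus: none
[9] P0: store L3 := 41 | P0:M(41), P1:I | bus: BusRdX
[10] P0: load  L5 | P0:E(10), P1:I | bus: BusRd
[11] P0: store L7 := 42 | P0:M(42), P1:I | bus: BusRdX
[12] P1: store L2 := 39 | P0:I, P1:M(39) | bus: BusRdX
[13] P1: load  L5 | P0:S(10), P1:S(10) | bus: BusRd
[14] P1: store L7 := 40 | P0:I, P1:M(40) | bus: BusRdX,Flush
[15] P1: load  L6 | P0:S(40), P1:S(40) | bus: BusRd
[16] P1: load  L7 | P0:I, P1:M(40) | bus: none
[17] P1: load  L4 | P0:S(50), P1:S(50) | bus: none
[18] P1: store L3 := 93 | P0:I, P1:M(93) | bus: BusRdX,Flush
[19] P1: load  L5 | P0:S(10), P1:S(10) | bus: none
[20] P0: load  L6 | P0:S(40), P1:S(40) | bus: none
[21] P0: store L7 := 16 | P0:M(16), P1:I | bus: BusRdX,Flush
[22] P1: store L7 := 85 | P0:I, P1:M(85) | bus: BusRdX,Flush
[23] P1: store L5 := 16 | P0:I, P1:M(16) | bus: BusUpgr
[24] P1: load  L1 | P0:I, P1:E(10) | bus: BusRd
[25] P0: load  L4 | P0:S(50), P1:S(50) | bus: none
[26] P0: store L7 := 90 | P0:M(90), P1:I | bus: BusRdX,Flush

bus = BusRd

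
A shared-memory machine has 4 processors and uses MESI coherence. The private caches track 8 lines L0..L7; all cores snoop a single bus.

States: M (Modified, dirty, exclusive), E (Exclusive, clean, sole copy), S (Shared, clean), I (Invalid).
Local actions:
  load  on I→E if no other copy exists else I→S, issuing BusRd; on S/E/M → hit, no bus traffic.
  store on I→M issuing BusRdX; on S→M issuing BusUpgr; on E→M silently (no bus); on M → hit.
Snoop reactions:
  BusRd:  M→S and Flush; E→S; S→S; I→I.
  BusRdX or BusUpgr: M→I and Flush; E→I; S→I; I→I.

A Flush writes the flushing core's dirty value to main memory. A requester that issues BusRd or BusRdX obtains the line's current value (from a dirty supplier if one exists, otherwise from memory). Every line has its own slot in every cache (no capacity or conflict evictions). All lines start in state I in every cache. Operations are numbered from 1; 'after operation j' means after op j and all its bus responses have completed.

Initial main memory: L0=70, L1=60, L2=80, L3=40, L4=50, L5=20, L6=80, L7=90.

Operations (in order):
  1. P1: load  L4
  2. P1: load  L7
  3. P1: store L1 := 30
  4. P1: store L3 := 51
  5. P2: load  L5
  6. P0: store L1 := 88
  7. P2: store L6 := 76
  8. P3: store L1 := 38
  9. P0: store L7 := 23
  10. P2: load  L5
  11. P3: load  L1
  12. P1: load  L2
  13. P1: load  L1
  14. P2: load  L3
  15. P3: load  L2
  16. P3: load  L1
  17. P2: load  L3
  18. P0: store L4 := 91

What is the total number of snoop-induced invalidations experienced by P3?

step 1: P1: load  L4  ⟶  IEII  (L4)  txn=BusRd  M[L4]=50
step 2: P1: load  L7  ⟶  IEII  (L7)  txn=BusRd  M[L7]=90
step 3: P1: store L1 := 30  ⟶  IMII  (L1)  txn=BusRdX  M[L1]=60
step 4: P1: store L3 := 51  ⟶  IMII  (L3)  txn=BusRdX  M[L3]=40
step 5: P2: load  L5  ⟶  IIEI  (L5)  txn=BusRd  M[L5]=20
step 6: P0: store L1 := 88  ⟶  MIII  (L1)  txn=BusRdX+Flush  M[L1]=30
step 7: P2: store L6 := 76  ⟶  IIMI  (L6)  txn=BusRdX  M[L6]=80
step 8: P3: store L1 := 38  ⟶  IIIM  (L1)  txn=BusRdX+Flush  M[L1]=88
step 9: P0: store L7 := 23  ⟶  MIII  (L7)  txn=BusRdX  M[L7]=90
step 10: P2: load  L5  ⟶  IIEI  (L5)  txn=∅  M[L5]=20
step 11: P3: load  L1  ⟶  IIIM  (L1)  txn=∅  M[L1]=88
step 12: P1: load  L2  ⟶  IEII  (L2)  txn=BusRd  M[L2]=80
step 13: P1: load  L1  ⟶  ISIS  (L1)  txn=BusRd+Flush  M[L1]=38
step 14: P2: load  L3  ⟶  ISSI  (L3)  txn=BusRd+Flush  M[L3]=51
step 15: P3: load  L2  ⟶  ISIS  (L2)  txn=BusRd  M[L2]=80
step 16: P3: load  L1  ⟶  ISIS  (L1)  txn=∅  M[L1]=38
step 17: P2: load  L3  ⟶  ISSI  (L3)  txn=∅  M[L3]=51
step 18: P0: store L4 := 91  ⟶  MIII  (L4)  txn=BusRdX  M[L4]=50

invalidations = 0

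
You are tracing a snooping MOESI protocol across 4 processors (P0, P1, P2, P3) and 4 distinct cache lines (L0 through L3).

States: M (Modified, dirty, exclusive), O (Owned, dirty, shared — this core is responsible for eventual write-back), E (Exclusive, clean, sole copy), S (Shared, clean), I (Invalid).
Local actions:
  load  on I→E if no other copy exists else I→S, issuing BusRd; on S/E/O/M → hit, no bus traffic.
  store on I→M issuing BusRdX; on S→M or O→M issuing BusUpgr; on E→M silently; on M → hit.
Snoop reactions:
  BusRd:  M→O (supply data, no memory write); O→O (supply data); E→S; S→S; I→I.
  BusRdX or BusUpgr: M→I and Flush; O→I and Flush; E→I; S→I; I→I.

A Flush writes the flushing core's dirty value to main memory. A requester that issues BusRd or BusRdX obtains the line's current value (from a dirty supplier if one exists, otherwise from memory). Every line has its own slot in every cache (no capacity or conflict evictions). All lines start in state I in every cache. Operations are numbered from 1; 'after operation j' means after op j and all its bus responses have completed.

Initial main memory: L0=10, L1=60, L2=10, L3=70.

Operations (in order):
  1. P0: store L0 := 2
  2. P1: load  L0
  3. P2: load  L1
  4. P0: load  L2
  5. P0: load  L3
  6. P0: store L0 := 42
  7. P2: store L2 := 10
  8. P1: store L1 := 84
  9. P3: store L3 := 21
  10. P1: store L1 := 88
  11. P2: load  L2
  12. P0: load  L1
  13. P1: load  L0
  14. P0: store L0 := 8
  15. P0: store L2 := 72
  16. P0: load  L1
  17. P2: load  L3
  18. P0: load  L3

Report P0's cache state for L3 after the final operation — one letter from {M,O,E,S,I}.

state = S

step 1: P0: store L0 := 2  ⟶  MIII  (L0)  txn=BusRdX  M[L0]=10
step 2: P1: load  L0  ⟶  OSII  (L0)  txn=BusRd  M[L0]=10
step 3: P2: load  L1  ⟶  IIEI  (L1)  txn=BusRd  M[L1]=60
step 4: P0: load  L2  ⟶  EIII  (L2)  txn=BusRd  M[L2]=10
step 5: P0: load  L3  ⟶  EIII  (L3)  txn=BusRd  M[L3]=70
step 6: P0: store L0 := 42  ⟶  MIII  (L0)  txn=BusUpgr  M[L0]=10
step 7: P2: store L2 := 10  ⟶  IIMI  (L2)  txn=BusRdX  M[L2]=10
step 8: P1: store L1 := 84  ⟶  IMII  (L1)  txn=BusRdX  M[L1]=60
step 9: P3: store L3 := 21  ⟶  IIIM  (L3)  txn=BusRdX  M[L3]=70
step 10: P1: store L1 := 88  ⟶  IMII  (L1)  txn=∅  M[L1]=60
step 11: P2: load  L2  ⟶  IIMI  (L2)  txn=∅  M[L2]=10
step 12: P0: load  L1  ⟶  SOII  (L1)  txn=BusRd  M[L1]=60
step 13: P1: load  L0  ⟶  OSII  (L0)  txn=BusRd  M[L0]=10
step 14: P0: store L0 := 8  ⟶  MIII  (L0)  txn=BusUpgr  M[L0]=10
step 15: P0: store L2 := 72  ⟶  MIII  (L2)  txn=BusRdX+Flush  M[L2]=10
step 16: P0: load  L1  ⟶  SOII  (L1)  txn=∅  M[L1]=60
step 17: P2: load  L3  ⟶  IISO  (L3)  txn=BusRd  M[L3]=70
step 18: P0: load  L3  ⟶  SISO  (L3)  txn=BusRd  M[L3]=70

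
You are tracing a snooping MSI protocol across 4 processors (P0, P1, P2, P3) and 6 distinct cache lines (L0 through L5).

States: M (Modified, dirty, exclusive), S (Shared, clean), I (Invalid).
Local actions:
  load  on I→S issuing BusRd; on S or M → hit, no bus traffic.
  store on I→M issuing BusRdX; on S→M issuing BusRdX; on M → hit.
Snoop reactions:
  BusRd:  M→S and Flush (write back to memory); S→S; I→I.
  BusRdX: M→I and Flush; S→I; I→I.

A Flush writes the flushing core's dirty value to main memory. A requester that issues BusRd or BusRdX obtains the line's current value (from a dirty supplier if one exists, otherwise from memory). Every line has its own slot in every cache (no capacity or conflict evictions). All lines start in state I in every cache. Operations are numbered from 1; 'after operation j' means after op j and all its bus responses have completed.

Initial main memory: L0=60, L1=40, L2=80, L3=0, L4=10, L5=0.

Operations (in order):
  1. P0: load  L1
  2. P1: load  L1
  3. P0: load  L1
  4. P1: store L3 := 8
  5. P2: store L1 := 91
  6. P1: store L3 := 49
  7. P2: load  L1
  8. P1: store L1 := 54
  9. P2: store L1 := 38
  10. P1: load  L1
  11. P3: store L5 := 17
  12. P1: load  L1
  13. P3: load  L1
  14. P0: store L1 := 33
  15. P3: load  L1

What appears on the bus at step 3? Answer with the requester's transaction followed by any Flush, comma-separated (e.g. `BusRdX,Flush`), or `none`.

bus = none

[1] P0: load  L1 | P0:S(40), P1:I, P2:I, P3:I | bus: BusRd
[2] P1: load  L1 | P0:S(40), P1:S(40), P2:I, P3:I | bus: BusRd
[3] P0: load  L1 | P0:S(40), P1:S(40), P2:I, P3:I | bus: none
[4] P1: store L3 := 8 | P0:I, P1:M(8), P2:I, P3:I | bus: BusRdX
[5] P2: store L1 := 91 | P0:I, P1:I, P2:M(91), P3:I | bus: BusRdX
[6] P1: store L3 := 49 | P0:I, P1:M(49), P2:I, P3:I | bus: none
[7] P2: load  L1 | P0:I, P1:I, P2:M(91), P3:I | bus: none
[8] P1: store L1 := 54 | P0:I, P1:M(54), P2:I, P3:I | bus: BusRdX,Flush
[9] P2: store L1 := 38 | P0:I, P1:I, P2:M(38), P3:I | bus: BusRdX,Flush
[10] P1: load  L1 | P0:I, P1:S(38), P2:S(38), P3:I | bus: BusRd,Flush
[11] P3: store L5 := 17 | P0:I, P1:I, P2:I, P3:M(17) | bus: BusRdX
[12] P1: load  L1 | P0:I, P1:S(38), P2:S(38), P3:I | bus: none
[13] P3: load  L1 | P0:I, P1:S(38), P2:S(38), P3:S(38) | bus: BusRd
[14] P0: store L1 := 33 | P0:M(33), P1:I, P2:I, P3:I | bus: BusRdX
[15] P3: load  L1 | P0:S(33), P1:I, P2:I, P3:S(33) | bus: BusRd,Flush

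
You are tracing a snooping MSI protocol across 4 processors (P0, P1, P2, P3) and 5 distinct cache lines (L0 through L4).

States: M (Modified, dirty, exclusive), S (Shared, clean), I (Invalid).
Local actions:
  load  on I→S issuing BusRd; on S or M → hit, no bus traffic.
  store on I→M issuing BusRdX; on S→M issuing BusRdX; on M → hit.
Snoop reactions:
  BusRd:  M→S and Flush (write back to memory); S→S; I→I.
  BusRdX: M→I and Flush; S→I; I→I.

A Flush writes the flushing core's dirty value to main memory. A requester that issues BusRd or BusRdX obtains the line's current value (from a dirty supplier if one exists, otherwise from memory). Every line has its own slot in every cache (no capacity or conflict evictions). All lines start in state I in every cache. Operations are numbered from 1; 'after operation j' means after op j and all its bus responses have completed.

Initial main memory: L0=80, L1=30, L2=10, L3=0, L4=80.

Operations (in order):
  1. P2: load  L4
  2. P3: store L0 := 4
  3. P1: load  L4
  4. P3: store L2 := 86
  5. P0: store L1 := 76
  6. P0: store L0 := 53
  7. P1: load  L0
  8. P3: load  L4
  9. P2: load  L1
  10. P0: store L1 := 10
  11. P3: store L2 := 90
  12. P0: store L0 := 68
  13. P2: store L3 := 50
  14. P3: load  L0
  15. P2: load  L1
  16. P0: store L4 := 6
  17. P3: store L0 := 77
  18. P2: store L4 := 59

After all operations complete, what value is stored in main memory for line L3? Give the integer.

memory[L3] = 0

[1] P2: load  L4 | P0:I, P1:I, P2:S(80), P3:I | bus: BusRd
[2] P3: store L0 := 4 | P0:I, P1:I, P2:I, P3:M(4) | bus: BusRdX
[3] P1: load  L4 | P0:I, P1:S(80), P2:S(80), P3:I | bus: BusRd
[4] P3: store L2 := 86 | P0:I, P1:I, P2:I, P3:M(86) | bus: BusRdX
[5] P0: store L1 := 76 | P0:M(76), P1:I, P2:I, P3:I | bus: BusRdX
[6] P0: store L0 := 53 | P0:M(53), P1:I, P2:I, P3:I | bus: BusRdX,Flush
[7] P1: load  L0 | P0:S(53), P1:S(53), P2:I, P3:I | bus: BusRd,Flush
[8] P3: load  L4 | P0:I, P1:S(80), P2:S(80), P3:S(80) | bus: BusRd
[9] P2: load  L1 | P0:S(76), P1:I, P2:S(76), P3:I | bus: BusRd,Flush
[10] P0: store L1 := 10 | P0:M(10), P1:I, P2:I, P3:I | bus: BusRdX
[11] P3: store L2 := 90 | P0:I, P1:I, P2:I, P3:M(90) | bus: none
[12] P0: store L0 := 68 | P0:M(68), P1:I, P2:I, P3:I | bus: BusRdX
[13] P2: store L3 := 50 | P0:I, P1:I, P2:M(50), P3:I | bus: BusRdX
[14] P3: load  L0 | P0:S(68), P1:I, P2:I, P3:S(68) | bus: BusRd,Flush
[15] P2: load  L1 | P0:S(10), P1:I, P2:S(10), P3:I | bus: BusRd,Flush
[16] P0: store L4 := 6 | P0:M(6), P1:I, P2:I, P3:I | bus: BusRdX
[17] P3: store L0 := 77 | P0:I, P1:I, P2:I, P3:M(77) | bus: BusRdX
[18] P2: store L4 := 59 | P0:I, P1:I, P2:M(59), P3:I | bus: BusRdX,Flush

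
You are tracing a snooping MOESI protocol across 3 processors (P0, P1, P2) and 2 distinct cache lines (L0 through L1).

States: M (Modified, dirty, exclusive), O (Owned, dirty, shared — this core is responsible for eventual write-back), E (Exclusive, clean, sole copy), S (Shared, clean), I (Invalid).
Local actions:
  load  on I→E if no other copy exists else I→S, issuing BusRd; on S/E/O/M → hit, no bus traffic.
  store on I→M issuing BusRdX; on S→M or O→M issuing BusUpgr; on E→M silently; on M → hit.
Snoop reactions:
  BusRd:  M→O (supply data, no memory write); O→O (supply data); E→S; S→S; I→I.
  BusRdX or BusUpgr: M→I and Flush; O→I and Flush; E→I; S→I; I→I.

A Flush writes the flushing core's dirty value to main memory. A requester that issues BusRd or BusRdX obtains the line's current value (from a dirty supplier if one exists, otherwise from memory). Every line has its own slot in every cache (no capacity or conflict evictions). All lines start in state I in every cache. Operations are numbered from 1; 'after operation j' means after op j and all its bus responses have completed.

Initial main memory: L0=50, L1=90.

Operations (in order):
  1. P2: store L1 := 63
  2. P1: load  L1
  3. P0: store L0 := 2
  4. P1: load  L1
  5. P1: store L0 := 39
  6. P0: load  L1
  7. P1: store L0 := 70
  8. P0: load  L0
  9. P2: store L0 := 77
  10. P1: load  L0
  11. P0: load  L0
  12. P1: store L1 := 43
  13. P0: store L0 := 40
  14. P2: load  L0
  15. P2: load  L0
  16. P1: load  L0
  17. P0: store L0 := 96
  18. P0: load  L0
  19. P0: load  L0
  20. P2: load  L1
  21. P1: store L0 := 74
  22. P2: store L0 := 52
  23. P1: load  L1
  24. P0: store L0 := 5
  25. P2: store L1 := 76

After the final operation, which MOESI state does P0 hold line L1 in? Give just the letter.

  op1 P2: store L1 := 63 → I/I/M on L1; bus BusRdX; mem=90
  op2 P1: load  L1 → I/S/O on L1; bus BusRd; mem=90
  op3 P0: store L0 := 2 → M/I/I on L0; bus BusRdX; mem=50
  op4 P1: load  L1 → I/S/O on L1; bus (none); mem=90
  op5 P1: store L0 := 39 → I/M/I on L0; bus BusRdX Flush; mem=2
  op6 P0: load  L1 → S/S/O on L1; bus BusRd; mem=90
  op7 P1: store L0 := 70 → I/M/I on L0; bus (none); mem=2
  op8 P0: load  L0 → S/O/I on L0; bus BusRd; mem=2
  op9 P2: store L0 := 77 → I/I/M on L0; bus BusRdX Flush; mem=70
  op10 P1: load  L0 → I/S/O on L0; bus BusRd; mem=70
  op11 P0: load  L0 → S/S/O on L0; bus BusRd; mem=70
  op12 P1: store L1 := 43 → I/M/I on L1; bus BusUpgr Flush; mem=63
  op13 P0: store L0 := 40 → M/I/I on L0; bus BusUpgr Flush; mem=77
  op14 P2: load  L0 → O/I/S on L0; bus BusRd; mem=77
  op15 P2: load  L0 → O/I/S on L0; bus (none); mem=77
  op16 P1: load  L0 → O/S/S on L0; bus BusRd; mem=77
  op17 P0: store L0 := 96 → M/I/I on L0; bus BusUpgr; mem=77
  op18 P0: load  L0 → M/I/I on L0; bus (none); mem=77
  op19 P0: load  L0 → M/I/I on L0; bus (none); mem=77
  op20 P2: load  L1 → I/O/S on L1; bus BusRd; mem=63
  op21 P1: store L0 := 74 → I/M/I on L0; bus BusRdX Flush; mem=96
  op22 P2: store L0 := 52 → I/I/M on L0; bus BusRdX Flush; mem=74
  op23 P1: load  L1 → I/O/S on L1; bus (none); mem=63
  op24 P0: store L0 := 5 → M/I/I on L0; bus BusRdX Flush; mem=52
  op25 P2: store L1 := 76 → I/I/M on L1; bus BusUpgr Flush; mem=43

state = I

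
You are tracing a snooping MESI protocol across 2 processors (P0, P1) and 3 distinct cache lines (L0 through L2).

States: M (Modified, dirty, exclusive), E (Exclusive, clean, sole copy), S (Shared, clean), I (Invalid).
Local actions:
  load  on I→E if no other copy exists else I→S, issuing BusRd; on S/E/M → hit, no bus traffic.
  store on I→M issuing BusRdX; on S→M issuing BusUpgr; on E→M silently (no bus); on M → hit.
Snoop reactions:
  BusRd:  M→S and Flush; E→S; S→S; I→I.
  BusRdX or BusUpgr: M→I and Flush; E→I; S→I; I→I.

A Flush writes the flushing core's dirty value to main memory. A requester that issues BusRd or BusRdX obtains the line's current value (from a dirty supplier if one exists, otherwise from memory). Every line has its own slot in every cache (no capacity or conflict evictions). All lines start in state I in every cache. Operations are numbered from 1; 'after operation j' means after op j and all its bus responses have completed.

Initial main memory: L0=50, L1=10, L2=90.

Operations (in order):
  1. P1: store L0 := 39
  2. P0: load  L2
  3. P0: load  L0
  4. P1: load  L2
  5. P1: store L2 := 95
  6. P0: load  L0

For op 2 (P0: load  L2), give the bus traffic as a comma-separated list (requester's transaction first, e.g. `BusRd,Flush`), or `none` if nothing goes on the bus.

bus = BusRd

  op1 P1: store L0 := 39 → I/M on L0; bus BusRdX; mem=50
  op2 P0: load  L2 → E/I on L2; bus BusRd; mem=90
  op3 P0: load  L0 → S/S on L0; bus BusRd Flush; mem=39
  op4 P1: load  L2 → S/S on L2; bus BusRd; mem=90
  op5 P1: store L2 := 95 → I/M on L2; bus BusUpgr; mem=90
  op6 P0: load  L0 → S/S on L0; bus (none); mem=39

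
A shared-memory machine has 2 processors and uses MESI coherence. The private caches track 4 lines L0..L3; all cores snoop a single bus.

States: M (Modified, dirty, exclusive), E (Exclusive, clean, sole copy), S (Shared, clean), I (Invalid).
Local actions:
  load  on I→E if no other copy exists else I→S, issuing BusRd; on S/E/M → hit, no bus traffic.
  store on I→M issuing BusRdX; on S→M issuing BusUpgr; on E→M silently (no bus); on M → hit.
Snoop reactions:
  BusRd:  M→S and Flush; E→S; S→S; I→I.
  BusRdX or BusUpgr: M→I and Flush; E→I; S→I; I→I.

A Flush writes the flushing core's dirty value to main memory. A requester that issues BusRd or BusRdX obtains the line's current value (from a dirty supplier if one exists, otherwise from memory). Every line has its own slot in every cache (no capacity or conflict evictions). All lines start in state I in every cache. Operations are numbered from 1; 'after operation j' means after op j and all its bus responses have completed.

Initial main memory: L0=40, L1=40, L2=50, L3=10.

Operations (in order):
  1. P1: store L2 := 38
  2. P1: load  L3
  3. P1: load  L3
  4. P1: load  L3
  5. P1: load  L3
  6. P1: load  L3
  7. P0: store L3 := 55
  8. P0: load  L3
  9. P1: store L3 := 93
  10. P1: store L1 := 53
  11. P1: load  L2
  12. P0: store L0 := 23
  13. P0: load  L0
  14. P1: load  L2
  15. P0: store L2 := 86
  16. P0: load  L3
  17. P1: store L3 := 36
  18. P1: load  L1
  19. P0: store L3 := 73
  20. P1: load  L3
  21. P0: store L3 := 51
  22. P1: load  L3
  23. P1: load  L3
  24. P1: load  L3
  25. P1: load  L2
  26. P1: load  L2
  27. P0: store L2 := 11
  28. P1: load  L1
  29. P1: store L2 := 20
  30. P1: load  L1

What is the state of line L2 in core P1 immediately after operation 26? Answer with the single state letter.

state = S

1. P1: store L2 := 38  bus=[BusRdX]  L2: P0=I P1=M  mem[L2]=50
2. P1: load  L3  bus=[BusRd]  L3: P0=I P1=E  mem[L3]=10
3. P1: load  L3  bus=[-]  L3: P0=I P1=E  mem[L3]=10
4. P1: load  L3  bus=[-]  L3: P0=I P1=E  mem[L3]=10
5. P1: load  L3  bus=[-]  L3: P0=I P1=E  mem[L3]=10
6. P1: load  L3  bus=[-]  L3: P0=I P1=E  mem[L3]=10
7. P0: store L3 := 55  bus=[BusRdX]  L3: P0=M P1=I  mem[L3]=10
8. P0: load  L3  bus=[-]  L3: P0=M P1=I  mem[L3]=10
9. P1: store L3 := 93  bus=[BusRdX,Flush]  L3: P0=I P1=M  mem[L3]=55
10. P1: store L1 := 53  bus=[BusRdX]  L1: P0=I P1=M  mem[L1]=40
11. P1: load  L2  bus=[-]  L2: P0=I P1=M  mem[L2]=50
12. P0: store L0 := 23  bus=[BusRdX]  L0: P0=M P1=I  mem[L0]=40
13. P0: load  L0  bus=[-]  L0: P0=M P1=I  mem[L0]=40
14. P1: load  L2  bus=[-]  L2: P0=I P1=M  mem[L2]=50
15. P0: store L2 := 86  bus=[BusRdX,Flush]  L2: P0=M P1=I  mem[L2]=38
16. P0: load  L3  bus=[BusRd,Flush]  L3: P0=S P1=S  mem[L3]=93
17. P1: store L3 := 36  bus=[BusUpgr]  L3: P0=I P1=M  mem[L3]=93
18. P1: load  L1  bus=[-]  L1: P0=I P1=M  mem[L1]=40
19. P0: store L3 := 73  bus=[BusRdX,Flush]  L3: P0=M P1=I  mem[L3]=36
20. P1: load  L3  bus=[BusRd,Flush]  L3: P0=S P1=S  mem[L3]=73
21. P0: store L3 := 51  bus=[BusUpgr]  L3: P0=M P1=I  mem[L3]=73
22. P1: load  L3  bus=[BusRd,Flush]  L3: P0=S P1=S  mem[L3]=51
23. P1: load  L3  bus=[-]  L3: P0=S P1=S  mem[L3]=51
24. P1: load  L3  bus=[-]  L3: P0=S P1=S  mem[L3]=51
25. P1: load  L2  bus=[BusRd,Flush]  L2: P0=S P1=S  mem[L2]=86
26. P1: load  L2  bus=[-]  L2: P0=S P1=S  mem[L2]=86
27. P0: store L2 := 11  bus=[BusUpgr]  L2: P0=M P1=I  mem[L2]=86
28. P1: load  L1  bus=[-]  L1: P0=I P1=M  mem[L1]=40
29. P1: store L2 := 20  bus=[BusRdX,Flush]  L2: P0=I P1=M  mem[L2]=11
30. P1: load  L1  bus=[-]  L1: P0=I P1=M  mem[L1]=40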